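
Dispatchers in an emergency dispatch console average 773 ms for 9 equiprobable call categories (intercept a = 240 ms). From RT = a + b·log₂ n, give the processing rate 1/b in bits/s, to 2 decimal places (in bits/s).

Choice component = 773 − 240 = 533 ms over log₂(9) = 3.1699 bits.
b = 533 / 3.1699 = 168.143 ms/bit, so 1/b = 5.947 bits/s.

5.95 bits/s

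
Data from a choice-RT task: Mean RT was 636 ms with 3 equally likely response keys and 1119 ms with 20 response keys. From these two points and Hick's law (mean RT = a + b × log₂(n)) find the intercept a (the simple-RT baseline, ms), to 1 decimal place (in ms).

b = (RT₂ − RT₁)/(log₂ n₂ − log₂ n₁) = (1119 − 636)/(4.3219 − 1.5850) = 176.473 ms/bit.
Intercept: a = 636 − 176.473·log₂(3) = 356.297 ms.

356.3 ms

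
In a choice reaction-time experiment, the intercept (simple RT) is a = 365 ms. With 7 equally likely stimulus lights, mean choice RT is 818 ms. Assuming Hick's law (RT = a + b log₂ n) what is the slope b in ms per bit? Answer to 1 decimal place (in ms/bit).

log₂(7) = 2.8074 bits.
b = (RT − a)/log₂ n = (818 − 365) / 2.8074 = 161.362 ms/bit.

161.4 ms/bit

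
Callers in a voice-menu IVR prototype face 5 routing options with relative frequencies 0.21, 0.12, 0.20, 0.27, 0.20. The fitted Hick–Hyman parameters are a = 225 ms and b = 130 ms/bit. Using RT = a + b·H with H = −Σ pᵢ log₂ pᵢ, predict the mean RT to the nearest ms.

Entropy contributions −pᵢ log₂ pᵢ: 0.4728, 0.3671, 0.4644, 0.5100, 0.4644; sum H = 2.2787 bits.
RT = a + bH = 225 + 130·2.2787 = 521.23 ms.

521 ms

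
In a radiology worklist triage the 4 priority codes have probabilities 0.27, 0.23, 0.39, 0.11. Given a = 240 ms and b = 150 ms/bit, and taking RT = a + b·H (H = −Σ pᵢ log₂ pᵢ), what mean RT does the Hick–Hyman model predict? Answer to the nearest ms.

522 ms

H = 0.27·log₂(1/0.27) + 0.23·log₂(1/0.23) + 0.39·log₂(1/0.39) + 0.11·log₂(1/0.11) = 1.8778 bits.
RT = 240 + 150 × 1.8778 = 521.67 ms.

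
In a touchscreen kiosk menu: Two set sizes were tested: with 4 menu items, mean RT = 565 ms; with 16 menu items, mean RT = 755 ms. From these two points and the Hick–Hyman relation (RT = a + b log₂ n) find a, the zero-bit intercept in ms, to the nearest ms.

375 ms

Slope: b = (755 − 565) / (log₂ 16 − log₂ 4) = 190/2.0000 = 95 ms/bit.
a = RT₁ − b·log₂ n₁ = 565 − 95 × 2 = 375.000 ms.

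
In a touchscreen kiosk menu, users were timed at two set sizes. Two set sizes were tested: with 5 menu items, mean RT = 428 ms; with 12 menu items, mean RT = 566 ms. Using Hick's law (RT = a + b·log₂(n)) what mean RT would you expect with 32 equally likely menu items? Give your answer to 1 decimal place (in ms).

720.6 ms

RT is linear in log₂ n, so two points fix the line:
  b = (566 − 428) / (log₂ 12 − log₂ 5) = 138 / (3.5850 − 2.3219) = 109.261 ms/bit
  a = 428 − 109.261 × 2.3219 = 174.305 ms
Then RT(32) = 174.305 + 109.261 × log₂ 32 = 174.305 + 109.261 × 5 ≈ 720.608 ms.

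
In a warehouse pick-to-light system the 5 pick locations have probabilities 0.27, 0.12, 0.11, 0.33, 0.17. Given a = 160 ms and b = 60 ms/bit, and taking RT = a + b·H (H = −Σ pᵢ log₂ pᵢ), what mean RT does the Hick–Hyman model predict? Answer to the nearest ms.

Entropy contributions −pᵢ log₂ pᵢ: 0.5100, 0.3671, 0.3503, 0.5278, 0.4346; sum H = 2.1898 bits.
RT = a + bH = 160 + 60·2.1898 = 291.39 ms.

291 ms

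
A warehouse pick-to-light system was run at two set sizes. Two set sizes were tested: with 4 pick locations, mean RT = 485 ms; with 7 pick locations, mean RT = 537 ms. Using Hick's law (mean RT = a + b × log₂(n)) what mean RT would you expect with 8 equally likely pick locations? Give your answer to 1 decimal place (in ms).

Solve the two-equation system in a and b:
  b = (537 − 485) / (log₂ 7 − log₂ 4) = 52 / (2.8074 − 2) = 64.408 ms/bit
  a = 485 − 64.408 × 2 = 356.184 ms
Then RT(8) = 356.184 + 64.408 × log₂ 8 = 356.184 + 64.408 × 3 ≈ 549.408 ms.

549.4 ms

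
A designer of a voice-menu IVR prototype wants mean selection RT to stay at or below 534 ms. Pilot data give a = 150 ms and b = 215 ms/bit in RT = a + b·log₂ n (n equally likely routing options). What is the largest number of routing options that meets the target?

Information budget: (534 − 150)/215 = 1.7860 bits, so n ≤ 2^1.7860 = 3.449 → at most 3.

3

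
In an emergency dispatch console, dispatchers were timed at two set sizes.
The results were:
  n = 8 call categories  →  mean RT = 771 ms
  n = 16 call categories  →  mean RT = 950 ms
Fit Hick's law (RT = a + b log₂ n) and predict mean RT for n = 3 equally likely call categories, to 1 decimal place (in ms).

517.7 ms

Solve the two-equation system in a and b:
  b = (950 − 771) / (log₂ 16 − log₂ 8) = 179 / (4 − 3) = 179.000 ms/bit
  a = 771 − 179.000 × 3 = 234.000 ms
Then RT(3) = 234.000 + 179.000 × log₂ 3 = 234.000 + 179.000 × 1.5850 ≈ 517.708 ms.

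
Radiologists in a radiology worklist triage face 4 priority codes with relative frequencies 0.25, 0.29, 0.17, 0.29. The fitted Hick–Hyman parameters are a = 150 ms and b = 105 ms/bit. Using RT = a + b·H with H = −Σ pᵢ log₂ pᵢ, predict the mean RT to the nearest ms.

357 ms

H = 0.25·log₂(1/0.25) + 0.29·log₂(1/0.29) + 0.17·log₂(1/0.17) + 0.29·log₂(1/0.29) = 1.9704 bits.
RT = 150 + 105 × 1.9704 = 356.89 ms.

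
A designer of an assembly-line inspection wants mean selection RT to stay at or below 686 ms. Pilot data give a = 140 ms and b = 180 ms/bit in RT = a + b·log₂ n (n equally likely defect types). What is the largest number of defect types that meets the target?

8

Information budget: (686 − 140)/180 = 3.0333 bits, so n ≤ 2^3.0333 = 8.187 → at most 8.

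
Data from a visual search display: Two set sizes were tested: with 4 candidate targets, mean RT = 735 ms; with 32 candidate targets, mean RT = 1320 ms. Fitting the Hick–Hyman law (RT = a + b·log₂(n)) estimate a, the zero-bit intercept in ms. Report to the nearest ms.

b = (RT₂ − RT₁)/(log₂ n₂ − log₂ n₁) = (1320 − 735)/(5 − 2) = 195 ms/bit.
Intercept: a = 735 − 195·log₂(4) = 345.000 ms.

345 ms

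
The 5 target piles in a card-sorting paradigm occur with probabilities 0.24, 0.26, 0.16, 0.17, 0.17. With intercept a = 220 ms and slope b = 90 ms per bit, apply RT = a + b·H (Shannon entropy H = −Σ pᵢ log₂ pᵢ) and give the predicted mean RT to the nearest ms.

Entropy contributions −pᵢ log₂ pᵢ: 0.4941, 0.5053, 0.4230, 0.4346, 0.4346; sum H = 2.2916 bits.
RT = a + bH = 220 + 90·2.2916 = 426.25 ms.

426 ms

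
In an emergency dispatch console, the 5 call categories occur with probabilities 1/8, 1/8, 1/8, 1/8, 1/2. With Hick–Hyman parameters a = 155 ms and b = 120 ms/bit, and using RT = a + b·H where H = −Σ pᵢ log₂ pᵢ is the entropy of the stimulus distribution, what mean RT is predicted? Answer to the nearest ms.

H = −Σ pᵢ log₂ pᵢ = 0.125·3 + 0.125·3 + 0.125·3 + 0.125·3 + 0.5·1 = 2.000 bits.
RT = 155 + 120 × 2.000 = 395.00 ms.

395 ms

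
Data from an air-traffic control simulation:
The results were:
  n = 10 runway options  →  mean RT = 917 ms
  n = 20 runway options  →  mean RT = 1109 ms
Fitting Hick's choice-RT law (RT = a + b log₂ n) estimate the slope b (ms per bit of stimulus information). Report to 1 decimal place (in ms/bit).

192.0 ms/bit

b = (RT₂ − RT₁)/(log₂ n₂ − log₂ n₁) = (1109 − 917)/(4.3219 − 3.3219) = 192.000 ms/bit.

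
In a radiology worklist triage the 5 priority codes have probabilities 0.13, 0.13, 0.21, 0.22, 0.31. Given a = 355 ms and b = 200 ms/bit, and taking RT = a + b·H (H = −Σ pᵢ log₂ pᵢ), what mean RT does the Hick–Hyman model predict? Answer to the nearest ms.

H = 0.13·log₂(1/0.13) + 0.13·log₂(1/0.13) + 0.21·log₂(1/0.21) + 0.22·log₂(1/0.22) + 0.31·log₂(1/0.31) = 2.2425 bits.
RT = 355 + 200 × 2.2425 = 803.50 ms.

803 ms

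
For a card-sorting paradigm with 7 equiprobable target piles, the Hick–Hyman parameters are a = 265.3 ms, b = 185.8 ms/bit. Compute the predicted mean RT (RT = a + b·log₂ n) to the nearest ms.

log₂(7) = 2.8074 bits, so RT = 265.3 + 185.8 × 2.8074 ≈ 786.907 ms.

787 ms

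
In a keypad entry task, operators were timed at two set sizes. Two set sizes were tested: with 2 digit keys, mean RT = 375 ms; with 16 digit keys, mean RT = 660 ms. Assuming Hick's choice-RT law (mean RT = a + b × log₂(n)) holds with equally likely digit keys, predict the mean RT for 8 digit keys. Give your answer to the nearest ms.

565 ms

Solve the two-equation system in a and b:
  b = (660 − 375) / (log₂ 16 − log₂ 2) = 285 / (4 − 1) = 95 ms/bit
  a = 375 − 95 × 1 = 280 ms
Then RT(8) = 280 + 95 × log₂ 8 = 280 + 95 × 3 ≈ 565.000 ms.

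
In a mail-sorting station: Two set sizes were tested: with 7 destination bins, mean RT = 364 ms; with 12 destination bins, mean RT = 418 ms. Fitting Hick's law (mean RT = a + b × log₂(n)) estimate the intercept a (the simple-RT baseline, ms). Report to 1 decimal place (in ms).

169.0 ms

Slope: b = (418 − 364) / (log₂ 12 − log₂ 7) = 54/0.7776 = 69.444 ms/bit.
a = RT₁ − b·log₂ n₁ = 364 − 69.444 × 2.8074 = 169.047 ms.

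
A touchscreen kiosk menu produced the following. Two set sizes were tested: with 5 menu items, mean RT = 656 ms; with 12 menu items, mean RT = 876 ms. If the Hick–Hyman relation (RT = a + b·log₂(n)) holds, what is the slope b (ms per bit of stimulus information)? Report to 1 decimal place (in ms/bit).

The slope on a log₂ axis is (876 − 656) / (3.5850 − 2.3219) = 174.184 ms/bit.

174.2 ms/bit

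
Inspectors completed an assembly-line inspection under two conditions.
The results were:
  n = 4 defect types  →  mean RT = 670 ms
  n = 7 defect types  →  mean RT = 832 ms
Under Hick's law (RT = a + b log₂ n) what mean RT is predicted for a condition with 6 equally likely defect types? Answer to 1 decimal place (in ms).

787.4 ms

Solve the two-equation system in a and b:
  b = (832 − 670) / (log₂ 7 − log₂ 4) = 162 / (2.8074 − 2) = 200.655 ms/bit
  a = 670 − 200.655 × 2 = 268.690 ms
Then RT(6) = 268.690 + 200.655 × log₂ 6 = 268.690 + 200.655 × 2.5850 ≈ 787.376 ms.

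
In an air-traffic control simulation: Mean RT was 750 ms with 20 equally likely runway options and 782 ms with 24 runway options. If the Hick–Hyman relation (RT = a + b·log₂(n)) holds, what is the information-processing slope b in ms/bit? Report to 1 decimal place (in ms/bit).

b = (RT₂ − RT₁)/(log₂ n₂ − log₂ n₁) = (782 − 750)/(4.5850 − 4.3219) = 121.657 ms/bit.

121.7 ms/bit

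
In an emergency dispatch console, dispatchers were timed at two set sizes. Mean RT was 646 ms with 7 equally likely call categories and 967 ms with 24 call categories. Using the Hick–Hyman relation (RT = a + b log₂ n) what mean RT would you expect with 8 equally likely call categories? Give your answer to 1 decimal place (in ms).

680.8 ms

RT is linear in log₂ n, so two points fix the line:
  b = (967 − 646) / (log₂ 24 − log₂ 7) = 321 / (4.5850 − 2.8074) = 180.580 ms/bit
  a = 646 − 180.580 × 2.8074 = 139.048 ms
Then RT(8) = 139.048 + 180.580 × log₂ 8 = 139.048 + 180.580 × 3 ≈ 680.788 ms.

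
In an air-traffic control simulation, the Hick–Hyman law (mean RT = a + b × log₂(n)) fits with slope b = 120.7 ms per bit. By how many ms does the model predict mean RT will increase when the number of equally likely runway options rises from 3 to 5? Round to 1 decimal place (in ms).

Only the slope matters, since a is common to both: ΔRT = b·log₂(n₂/n₁).
log₂(5) − log₂(3) = 2.3219 − 1.5850 = 0.7370.
ΔRT = 120.7 × 0.7370 = 88.952 ms.

89.0 ms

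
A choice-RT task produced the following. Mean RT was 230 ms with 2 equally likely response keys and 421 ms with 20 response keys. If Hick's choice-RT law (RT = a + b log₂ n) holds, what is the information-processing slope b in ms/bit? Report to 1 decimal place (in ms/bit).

The slope on a log₂ axis is (421 − 230) / (4.3219 − 1) = 57.497 ms/bit.

57.5 ms/bit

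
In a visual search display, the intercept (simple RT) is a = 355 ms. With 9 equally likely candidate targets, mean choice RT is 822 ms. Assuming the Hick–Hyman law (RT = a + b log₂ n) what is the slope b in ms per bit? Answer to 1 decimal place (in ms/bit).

147.3 ms/bit

log₂(9) = 3.1699 bits.
b = (RT − a)/log₂ n = (822 − 355) / 3.1699 = 147.322 ms/bit.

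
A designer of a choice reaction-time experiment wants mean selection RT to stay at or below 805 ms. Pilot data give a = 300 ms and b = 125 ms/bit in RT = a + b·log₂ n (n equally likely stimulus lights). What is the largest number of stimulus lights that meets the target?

16

Information budget: (805 − 300)/125 = 4.0400 bits, so n ≤ 2^4.0400 = 16.450 → at most 16.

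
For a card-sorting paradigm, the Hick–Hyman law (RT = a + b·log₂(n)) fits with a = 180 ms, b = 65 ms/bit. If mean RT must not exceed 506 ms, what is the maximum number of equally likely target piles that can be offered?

32

65·log₂ n ≤ 506 − 180 = 326, giving log₂ n ≤ 5.0154 and n ≤ 32.343. The largest whole number is 32.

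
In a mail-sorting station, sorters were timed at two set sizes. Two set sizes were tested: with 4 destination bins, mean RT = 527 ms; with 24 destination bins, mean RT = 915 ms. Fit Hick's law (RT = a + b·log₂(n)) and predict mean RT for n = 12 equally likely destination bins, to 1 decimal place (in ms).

764.9 ms

RT is linear in log₂ n, so two points fix the line:
  b = (915 − 527) / (log₂ 24 − log₂ 4) = 388 / (4.5850 − 2) = 150.099 ms/bit
  a = 527 − 150.099 × 2 = 226.802 ms
Then RT(12) = 226.802 + 150.099 × log₂ 12 = 226.802 + 150.099 × 3.5850 ≈ 764.901 ms.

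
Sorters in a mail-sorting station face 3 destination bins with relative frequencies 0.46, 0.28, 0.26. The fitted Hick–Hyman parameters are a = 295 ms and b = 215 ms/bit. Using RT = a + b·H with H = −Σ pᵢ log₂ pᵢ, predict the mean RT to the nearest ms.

H = 0.46·log₂(1/0.46) + 0.28·log₂(1/0.28) + 0.26·log₂(1/0.26) = 1.5348 bits.
RT = 295 + 215 × 1.5348 = 624.99 ms.

625 ms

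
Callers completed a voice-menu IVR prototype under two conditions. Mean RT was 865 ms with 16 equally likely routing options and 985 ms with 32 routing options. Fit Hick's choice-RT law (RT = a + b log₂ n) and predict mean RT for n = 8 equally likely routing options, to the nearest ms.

745 ms

RT is linear in log₂ n, so two points fix the line:
  b = (985 − 865) / (log₂ 32 − log₂ 16) = 120 / (5 − 4) = 120 ms/bit
  a = 865 − 120 × 4 = 385 ms
Then RT(8) = 385 + 120 × log₂ 8 = 385 + 120 × 3 ≈ 745.000 ms.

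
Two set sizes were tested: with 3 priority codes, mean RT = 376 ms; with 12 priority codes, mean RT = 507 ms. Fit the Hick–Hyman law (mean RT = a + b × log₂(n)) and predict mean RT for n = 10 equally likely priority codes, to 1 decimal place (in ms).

489.8 ms

With log₂ n on the abscissa the relation is linear; from the two conditions:
  b = (507 − 376) / (log₂ 12 − log₂ 3) = 131 / (3.5850 − 1.5850) = 65.500 ms/bit
  a = 376 − 65.500 × 1.5850 = 272.185 ms
Then RT(10) = 272.185 + 65.500 × log₂ 10 = 272.185 + 65.500 × 3.3219 ≈ 489.771 ms.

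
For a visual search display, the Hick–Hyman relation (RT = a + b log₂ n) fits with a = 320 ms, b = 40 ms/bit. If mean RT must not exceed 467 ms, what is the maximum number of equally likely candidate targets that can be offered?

12

Information budget: (467 − 320)/40 = 3.6750 bits, so n ≤ 2^3.6750 = 12.773 → at most 12.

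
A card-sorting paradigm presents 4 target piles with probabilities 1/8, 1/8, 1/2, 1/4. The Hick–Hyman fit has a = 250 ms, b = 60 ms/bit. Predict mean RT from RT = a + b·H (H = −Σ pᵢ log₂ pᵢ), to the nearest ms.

H = −Σ pᵢ log₂ pᵢ = 0.125·3 + 0.125·3 + 0.5·1 + 0.25·2 = 1.750 bits.
RT = 250 + 60 × 1.750 = 355.00 ms.

355 ms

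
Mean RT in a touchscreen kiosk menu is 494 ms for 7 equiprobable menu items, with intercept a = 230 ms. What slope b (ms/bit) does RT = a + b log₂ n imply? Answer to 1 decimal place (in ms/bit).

94.0 ms/bit

7 alternatives carry log₂ 7 = 2.8074 bits; the choice cost is 494 − 230 = 264 ms, so b = 264/2.8074 = 94.039 ms/bit.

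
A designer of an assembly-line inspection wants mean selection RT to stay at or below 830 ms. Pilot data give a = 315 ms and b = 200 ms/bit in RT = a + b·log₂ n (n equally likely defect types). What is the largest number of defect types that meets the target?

5

Information budget: (830 − 315)/200 = 2.5750 bits, so n ≤ 2^2.5750 = 5.959 → at most 5.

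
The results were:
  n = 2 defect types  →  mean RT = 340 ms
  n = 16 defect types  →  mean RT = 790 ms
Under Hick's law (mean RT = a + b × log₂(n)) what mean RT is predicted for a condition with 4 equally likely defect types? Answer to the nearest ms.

490 ms

Fit slope and intercept:
  b = (790 − 340) / (log₂ 16 − log₂ 2) = 450 / (4 − 1) = 150 ms/bit
  a = 340 − 150 × 1 = 190 ms
Then RT(4) = 190 + 150 × log₂ 4 = 190 + 150 × 2 ≈ 490.000 ms.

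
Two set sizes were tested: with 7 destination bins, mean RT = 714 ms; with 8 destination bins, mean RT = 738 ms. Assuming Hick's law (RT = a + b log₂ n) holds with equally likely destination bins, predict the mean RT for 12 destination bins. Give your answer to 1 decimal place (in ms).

810.9 ms

Solve the two-equation system in a and b:
  b = (738 − 714) / (log₂ 8 − log₂ 7) = 24 / (3 − 2.8074) = 124.581 ms/bit
  a = 714 − 124.581 × 2.8074 = 364.256 ms
Then RT(12) = 364.256 + 124.581 × log₂ 12 = 364.256 + 124.581 × 3.5850 ≈ 810.875 ms.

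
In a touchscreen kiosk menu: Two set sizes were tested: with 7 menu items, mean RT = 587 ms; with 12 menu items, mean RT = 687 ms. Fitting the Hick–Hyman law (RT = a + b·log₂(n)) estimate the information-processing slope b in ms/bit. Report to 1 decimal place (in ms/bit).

128.6 ms/bit

The slope on a log₂ axis is (687 − 587) / (3.5850 − 2.8074) = 128.600 ms/bit.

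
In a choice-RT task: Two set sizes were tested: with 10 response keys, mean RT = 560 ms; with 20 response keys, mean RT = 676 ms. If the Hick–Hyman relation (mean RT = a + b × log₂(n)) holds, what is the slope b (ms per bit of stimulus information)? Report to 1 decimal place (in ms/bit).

116.0 ms/bit

b = (RT₂ − RT₁)/(log₂ n₂ − log₂ n₁) = (676 − 560)/(4.3219 − 3.3219) = 116.000 ms/bit.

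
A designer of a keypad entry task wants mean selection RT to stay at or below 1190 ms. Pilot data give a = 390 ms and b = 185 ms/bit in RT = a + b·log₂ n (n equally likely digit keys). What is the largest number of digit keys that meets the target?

Set 390 + 185·log₂ n ≤ 1190 → log₂ n ≤ (1190 − 390)/185 = 4.3243.
So n ≤ 2^4.3243 = 20.033; the largest integer n is 20.

20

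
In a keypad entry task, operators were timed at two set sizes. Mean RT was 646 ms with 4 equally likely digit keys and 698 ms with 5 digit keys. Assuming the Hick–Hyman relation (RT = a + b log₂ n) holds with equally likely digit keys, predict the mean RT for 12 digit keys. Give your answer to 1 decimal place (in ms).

RT is linear in log₂ n, so two points fix the line:
  b = (698 − 646) / (log₂ 5 − log₂ 4) = 52 / (2.3219 − 2) = 161.527 ms/bit
  a = 646 − 161.527 × 2 = 322.946 ms
Then RT(12) = 322.946 + 161.527 × log₂ 12 = 322.946 + 161.527 × 3.5850 ≈ 902.014 ms.

902.0 ms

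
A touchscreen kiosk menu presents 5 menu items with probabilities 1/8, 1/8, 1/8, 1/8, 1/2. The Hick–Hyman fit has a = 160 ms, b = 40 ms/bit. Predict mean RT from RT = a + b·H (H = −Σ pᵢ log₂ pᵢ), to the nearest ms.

240 ms

Each term −pᵢ log₂ pᵢ: 0.125·3 + 0.125·3 + 0.125·3 + 0.125·3 + 0.5·1; summed, H = 2.000 bits.
Mean RT = a + bH = 160 + 40·2.000 = 240.00 ms.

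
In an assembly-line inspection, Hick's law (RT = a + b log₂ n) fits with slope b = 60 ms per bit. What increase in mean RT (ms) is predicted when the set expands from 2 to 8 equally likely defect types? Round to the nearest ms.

ΔRT = (a + b log₂ n₂) − (a + b log₂ n₁) = b·(log₂ n₂ − log₂ n₁).
log₂(8) − log₂(2) = log₂(8/2) = log₂(4) = 2.
ΔRT = 60 × 2.0000 = 120.000 ms.

120 ms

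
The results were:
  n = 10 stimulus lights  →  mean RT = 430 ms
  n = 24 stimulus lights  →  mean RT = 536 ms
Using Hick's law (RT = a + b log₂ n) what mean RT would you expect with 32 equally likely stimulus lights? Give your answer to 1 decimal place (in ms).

570.8 ms

RT is linear in log₂ n, so two points fix the line:
  b = (536 − 430) / (log₂ 24 − log₂ 10) = 106 / (4.5850 − 3.3219) = 83.925 ms/bit
  a = 430 − 83.925 × 3.3219 = 151.208 ms
Then RT(32) = 151.208 + 83.925 × log₂ 32 = 151.208 + 83.925 × 5 ≈ 570.832 ms.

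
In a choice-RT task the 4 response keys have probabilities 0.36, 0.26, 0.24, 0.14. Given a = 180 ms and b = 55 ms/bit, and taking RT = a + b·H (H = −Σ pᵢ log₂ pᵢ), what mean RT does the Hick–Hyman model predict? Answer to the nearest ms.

H = 0.36·log₂(1/0.36) + 0.26·log₂(1/0.26) + 0.24·log₂(1/0.24) + 0.14·log₂(1/0.14) = 1.9271 bits.
RT = 180 + 55 × 1.9271 = 285.99 ms.

286 ms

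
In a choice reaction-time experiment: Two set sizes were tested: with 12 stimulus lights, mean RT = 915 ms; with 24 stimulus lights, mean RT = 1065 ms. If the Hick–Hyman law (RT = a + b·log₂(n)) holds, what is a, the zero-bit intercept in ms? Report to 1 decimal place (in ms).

Slope: b = (1065 − 915) / (log₂ 24 − log₂ 12) = 150/1.0000 = 150.000 ms/bit.
a = RT₁ − b·log₂ n₁ = 915 − 150.000 × 3.5850 = 377.256 ms.

377.3 ms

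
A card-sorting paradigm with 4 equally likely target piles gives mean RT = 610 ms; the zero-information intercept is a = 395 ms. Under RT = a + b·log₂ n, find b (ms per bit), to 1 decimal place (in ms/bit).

4 alternatives carry log₂ 4 = 2 bits; the choice cost is 610 − 395 = 215 ms, so b = 215/2 = 107.500 ms/bit.

107.5 ms/bit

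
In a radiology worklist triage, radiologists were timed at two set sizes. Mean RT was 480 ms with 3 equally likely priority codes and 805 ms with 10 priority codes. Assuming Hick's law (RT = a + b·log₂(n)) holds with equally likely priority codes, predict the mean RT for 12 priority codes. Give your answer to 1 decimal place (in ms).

With log₂ n on the abscissa the relation is linear; from the two conditions:
  b = (805 − 480) / (log₂ 10 − log₂ 3) = 325 / (3.3219 − 1.5850) = 187.108 ms/bit
  a = 480 − 187.108 × 1.5850 = 183.441 ms
Then RT(12) = 183.441 + 187.108 × log₂ 12 = 183.441 + 187.108 × 3.5850 ≈ 854.216 ms.

854.2 ms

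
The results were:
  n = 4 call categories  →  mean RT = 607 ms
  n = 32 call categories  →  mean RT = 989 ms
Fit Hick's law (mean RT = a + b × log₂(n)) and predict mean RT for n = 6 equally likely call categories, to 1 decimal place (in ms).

Fit slope and intercept:
  b = (989 − 607) / (log₂ 32 − log₂ 4) = 382 / (5 − 2) = 127.333 ms/bit
  a = 607 − 127.333 × 2 = 352.333 ms
Then RT(6) = 352.333 + 127.333 × log₂ 6 = 352.333 + 127.333 × 2.5850 ≈ 681.485 ms.

681.5 ms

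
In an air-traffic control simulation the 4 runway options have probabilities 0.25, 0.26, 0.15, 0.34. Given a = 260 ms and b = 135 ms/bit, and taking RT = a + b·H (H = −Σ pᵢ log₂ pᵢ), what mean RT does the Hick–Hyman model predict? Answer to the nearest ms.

523 ms

H = 0.25·log₂(1/0.25) + 0.26·log₂(1/0.26) + 0.15·log₂(1/0.15) + 0.34·log₂(1/0.34) = 1.9450 bits.
RT = 260 + 135 × 1.9450 = 522.58 ms.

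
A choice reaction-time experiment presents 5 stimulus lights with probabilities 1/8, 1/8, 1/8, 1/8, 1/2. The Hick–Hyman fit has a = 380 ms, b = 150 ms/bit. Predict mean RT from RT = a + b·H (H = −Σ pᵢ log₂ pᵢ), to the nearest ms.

680 ms

H = −Σ pᵢ log₂ pᵢ = 0.125·3 + 0.125·3 + 0.125·3 + 0.125·3 + 0.5·1 = 2.000 bits.
RT = 380 + 150 × 2.000 = 680.00 ms.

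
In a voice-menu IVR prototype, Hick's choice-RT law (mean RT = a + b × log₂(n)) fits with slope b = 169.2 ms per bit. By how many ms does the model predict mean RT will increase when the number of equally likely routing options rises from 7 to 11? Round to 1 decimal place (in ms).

The intercept a cancels: ΔRT = b·(log₂ n₂ − log₂ n₁) = b·log₂(n₂/n₁).
log₂(11) − log₂(7) = 3.4594 − 2.8074 = 0.6521.
ΔRT = 169.2 × 0.6521 = 110.331 ms.

110.3 ms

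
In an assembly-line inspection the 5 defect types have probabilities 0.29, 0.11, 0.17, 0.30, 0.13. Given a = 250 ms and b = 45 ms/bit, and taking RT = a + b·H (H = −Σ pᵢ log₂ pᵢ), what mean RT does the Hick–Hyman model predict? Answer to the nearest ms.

Entropy contributions −pᵢ log₂ pᵢ: 0.5179, 0.3503, 0.4346, 0.5211, 0.3826; sum H = 2.2065 bits.
RT = a + bH = 250 + 45·2.2065 = 349.29 ms.

349 ms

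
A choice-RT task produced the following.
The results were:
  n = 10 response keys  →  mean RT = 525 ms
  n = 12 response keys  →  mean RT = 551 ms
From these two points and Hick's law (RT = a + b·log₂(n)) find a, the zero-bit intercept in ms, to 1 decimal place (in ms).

The slope on a log₂ axis is (551 − 525) / (3.5850 − 3.3219) = 98.846 ms/bit.
Intercept: a = 525 − 98.846·log₂(10) = 196.639 ms.

196.6 ms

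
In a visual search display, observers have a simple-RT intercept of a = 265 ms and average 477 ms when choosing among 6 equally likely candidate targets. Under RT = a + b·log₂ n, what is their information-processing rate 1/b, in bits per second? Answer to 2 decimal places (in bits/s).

12.19 bits/s

Choice component = 477 − 265 = 212 ms over log₂(6) = 2.5850 bits.
b = 212 / 2.5850 = 82.013 ms/bit, so 1/b = 12.193 bits/s.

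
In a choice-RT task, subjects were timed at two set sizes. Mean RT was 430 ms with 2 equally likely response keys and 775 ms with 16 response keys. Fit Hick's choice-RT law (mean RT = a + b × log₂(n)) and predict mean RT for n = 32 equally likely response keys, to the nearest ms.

Solve the two-equation system in a and b:
  b = (775 − 430) / (log₂ 16 − log₂ 2) = 345 / (4 − 1) = 115 ms/bit
  a = 430 − 115 × 1 = 315 ms
Then RT(32) = 315 + 115 × log₂ 32 = 315 + 115 × 5 ≈ 890.000 ms.

890 ms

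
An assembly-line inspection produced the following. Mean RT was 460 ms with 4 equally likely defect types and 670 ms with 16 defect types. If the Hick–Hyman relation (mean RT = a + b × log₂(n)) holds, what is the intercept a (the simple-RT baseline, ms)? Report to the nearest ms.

250 ms

Slope: b = (670 − 460) / (log₂ 16 − log₂ 4) = 210/2.0000 = 105 ms/bit.
Intercept: a = 460 − 105·log₂(4) = 250.000 ms.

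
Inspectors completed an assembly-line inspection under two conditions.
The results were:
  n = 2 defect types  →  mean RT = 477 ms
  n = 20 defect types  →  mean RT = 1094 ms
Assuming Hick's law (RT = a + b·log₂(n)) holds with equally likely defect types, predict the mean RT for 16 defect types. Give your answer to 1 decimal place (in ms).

1034.2 ms

Solve the two-equation system in a and b:
  b = (1094 − 477) / (log₂ 20 − log₂ 2) = 617 / (4.3219 − 1) = 185.736 ms/bit
  a = 477 − 185.736 × 1 = 291.264 ms
Then RT(16) = 291.264 + 185.736 × log₂ 16 = 291.264 + 185.736 × 4 ≈ 1034.207 ms.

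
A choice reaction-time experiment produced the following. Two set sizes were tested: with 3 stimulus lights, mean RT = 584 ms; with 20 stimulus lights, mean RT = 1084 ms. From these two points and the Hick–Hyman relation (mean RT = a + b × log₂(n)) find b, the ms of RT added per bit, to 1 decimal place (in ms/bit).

The slope on a log₂ axis is (1084 − 584) / (4.3219 − 1.5850) = 182.684 ms/bit.

182.7 ms/bit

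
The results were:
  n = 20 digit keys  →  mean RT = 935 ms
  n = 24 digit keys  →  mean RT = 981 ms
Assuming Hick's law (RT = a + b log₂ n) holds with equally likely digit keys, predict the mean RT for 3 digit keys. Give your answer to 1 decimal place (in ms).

Solve the two-equation system in a and b:
  b = (981 − 935) / (log₂ 24 − log₂ 20) = 46 / (4.5850 − 4.3219) = 174.882 ms/bit
  a = 935 − 174.882 × 4.3219 = 179.172 ms
Then RT(3) = 179.172 + 174.882 × log₂ 3 = 179.172 + 174.882 × 1.5850 ≈ 456.354 ms.

456.4 ms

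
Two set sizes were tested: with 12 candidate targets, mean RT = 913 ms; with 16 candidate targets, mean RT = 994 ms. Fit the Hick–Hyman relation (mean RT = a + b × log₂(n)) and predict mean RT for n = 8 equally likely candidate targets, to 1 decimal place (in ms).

798.8 ms

With log₂ n on the abscissa the relation is linear; from the two conditions:
  b = (994 − 913) / (log₂ 16 − log₂ 12) = 81 / (4 − 3.5850) = 195.163 ms/bit
  a = 913 − 195.163 × 3.5850 = 213.348 ms
Then RT(8) = 213.348 + 195.163 × log₂ 8 = 213.348 + 195.163 × 3 ≈ 798.837 ms.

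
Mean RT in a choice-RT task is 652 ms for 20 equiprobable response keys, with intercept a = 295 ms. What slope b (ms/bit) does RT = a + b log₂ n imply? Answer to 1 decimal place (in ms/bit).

82.6 ms/bit

b = (652 − 295) / log₂(20) = 357 / 4.3219 = 82.602 ms/bit.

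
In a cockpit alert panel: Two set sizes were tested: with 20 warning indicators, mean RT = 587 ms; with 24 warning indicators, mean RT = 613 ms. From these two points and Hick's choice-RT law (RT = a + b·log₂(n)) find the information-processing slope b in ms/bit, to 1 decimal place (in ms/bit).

b = (RT₂ − RT₁)/(log₂ n₂ − log₂ n₁) = (613 − 587)/(4.5850 − 4.3219) = 98.846 ms/bit.

98.8 ms/bit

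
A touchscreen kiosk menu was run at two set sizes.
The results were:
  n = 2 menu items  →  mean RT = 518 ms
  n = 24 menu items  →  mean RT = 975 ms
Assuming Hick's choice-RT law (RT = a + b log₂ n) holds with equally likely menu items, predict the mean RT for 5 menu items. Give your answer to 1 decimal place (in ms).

Solve the two-equation system in a and b:
  b = (975 − 518) / (log₂ 24 − log₂ 2) = 457 / (4.5850 − 1) = 127.477 ms/bit
  a = 518 − 127.477 × 1 = 390.523 ms
Then RT(5) = 390.523 + 127.477 × log₂ 5 = 390.523 + 127.477 × 2.3219 ≈ 686.515 ms.

686.5 ms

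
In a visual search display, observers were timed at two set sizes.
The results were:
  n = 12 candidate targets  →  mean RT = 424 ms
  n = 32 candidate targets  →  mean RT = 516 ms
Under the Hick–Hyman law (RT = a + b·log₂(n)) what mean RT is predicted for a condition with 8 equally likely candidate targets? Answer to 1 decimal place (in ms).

Solve the two-equation system in a and b:
  b = (516 − 424) / (log₂ 32 − log₂ 12) = 92 / (5 − 3.5850) = 65.016 ms/bit
  a = 424 − 65.016 × 3.5850 = 190.920 ms
Then RT(8) = 190.920 + 65.016 × log₂ 8 = 190.920 + 65.016 × 3 ≈ 385.968 ms.

386.0 ms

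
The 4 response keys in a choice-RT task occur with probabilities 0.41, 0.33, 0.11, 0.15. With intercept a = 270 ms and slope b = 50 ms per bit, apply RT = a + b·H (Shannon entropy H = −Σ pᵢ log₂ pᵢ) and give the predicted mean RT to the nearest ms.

H = 0.41·log₂(1/0.41) + 0.33·log₂(1/0.33) + 0.11·log₂(1/0.11) + 0.15·log₂(1/0.15) = 1.8160 bits.
RT = 270 + 50 × 1.8160 = 360.80 ms.

361 ms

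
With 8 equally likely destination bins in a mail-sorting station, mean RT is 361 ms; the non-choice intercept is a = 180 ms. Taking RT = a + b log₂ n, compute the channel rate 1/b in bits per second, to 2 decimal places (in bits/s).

Choice component = 361 − 180 = 181 ms over log₂(8) = 3 bits.
b = 181 / 3 = 60.333 ms/bit, so 1/b = 16.575 bits/s.

16.57 bits/s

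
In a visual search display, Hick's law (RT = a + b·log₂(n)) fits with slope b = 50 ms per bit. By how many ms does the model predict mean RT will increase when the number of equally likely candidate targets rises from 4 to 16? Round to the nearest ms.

ΔRT = (a + b log₂ n₂) − (a + b log₂ n₁) = b·(log₂ n₂ − log₂ n₁).
log₂(16) − log₂(4) = log₂(16/4) = log₂(4) = 2.
ΔRT = 50 × 2.0000 = 100.000 ms.

100 ms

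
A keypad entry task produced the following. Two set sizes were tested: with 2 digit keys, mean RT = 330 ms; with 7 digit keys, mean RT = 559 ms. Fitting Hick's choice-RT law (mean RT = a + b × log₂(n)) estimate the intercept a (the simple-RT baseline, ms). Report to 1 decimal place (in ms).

203.3 ms

b = (RT₂ − RT₁)/(log₂ n₂ − log₂ n₁) = (559 − 330)/(2.8074 − 1) = 126.704 ms/bit.
Intercept: a = 330 − 126.704·log₂(2) = 203.296 ms.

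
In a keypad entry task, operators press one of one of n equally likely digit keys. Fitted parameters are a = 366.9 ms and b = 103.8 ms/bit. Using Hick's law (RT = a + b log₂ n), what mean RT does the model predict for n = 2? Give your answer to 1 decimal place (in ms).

470.7 ms

log₂(2) = 1 bits, so RT = 366.9 + 103.8 × 1 ≈ 470.700 ms.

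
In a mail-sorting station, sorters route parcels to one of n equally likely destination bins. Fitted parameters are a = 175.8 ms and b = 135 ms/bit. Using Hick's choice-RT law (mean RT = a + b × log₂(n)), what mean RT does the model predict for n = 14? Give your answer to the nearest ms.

690 ms

log₂(14) = 3.8074 bits, so RT = 175.8 + 135 × 3.8074 ≈ 689.793 ms.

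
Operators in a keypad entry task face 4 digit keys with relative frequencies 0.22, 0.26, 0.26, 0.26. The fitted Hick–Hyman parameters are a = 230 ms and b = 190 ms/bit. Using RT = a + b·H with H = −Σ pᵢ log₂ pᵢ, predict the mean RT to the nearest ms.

Entropy contributions −pᵢ log₂ pᵢ: 0.4806, 0.5053, 0.5053, 0.5053; sum H = 1.9964 bits.
RT = a + bH = 230 + 190·1.9964 = 609.32 ms.

609 ms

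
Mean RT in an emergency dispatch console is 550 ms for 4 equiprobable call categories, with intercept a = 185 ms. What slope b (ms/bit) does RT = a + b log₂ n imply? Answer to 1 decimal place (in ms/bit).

182.5 ms/bit

4 alternatives carry log₂ 4 = 2 bits; the choice cost is 550 − 185 = 365 ms, so b = 365/2 = 182.500 ms/bit.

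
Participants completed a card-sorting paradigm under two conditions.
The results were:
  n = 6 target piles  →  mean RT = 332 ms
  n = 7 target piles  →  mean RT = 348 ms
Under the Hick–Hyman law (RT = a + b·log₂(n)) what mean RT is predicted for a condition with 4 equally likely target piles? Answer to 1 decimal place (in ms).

289.9 ms

Solve the two-equation system in a and b:
  b = (348 − 332) / (log₂ 7 − log₂ 6) = 16 / (2.8074 − 2.5850) = 71.945 ms/bit
  a = 332 − 71.945 × 2.5850 = 146.025 ms
Then RT(4) = 146.025 + 71.945 × log₂ 4 = 146.025 + 71.945 × 2 ≈ 289.915 ms.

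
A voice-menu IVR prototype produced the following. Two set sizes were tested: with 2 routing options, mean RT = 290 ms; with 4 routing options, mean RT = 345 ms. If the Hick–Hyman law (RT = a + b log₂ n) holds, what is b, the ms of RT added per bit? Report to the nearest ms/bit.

55 ms/bit

The slope on a log₂ axis is (345 − 290) / (2 − 1) = 55 ms/bit.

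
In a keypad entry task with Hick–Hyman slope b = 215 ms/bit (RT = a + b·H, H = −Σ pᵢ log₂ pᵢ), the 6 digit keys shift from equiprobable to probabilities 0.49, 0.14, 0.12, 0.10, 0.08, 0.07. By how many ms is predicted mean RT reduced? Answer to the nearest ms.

The RT saving is b·ΔH. Equiprobable H₀ = log₂(6) = 2.5850 bits; with the given probabilities H = 2.1607 bits.
b·(H₀ − H) = 215 × (2.5850 − 2.1607) = 91.21 ms.

91 ms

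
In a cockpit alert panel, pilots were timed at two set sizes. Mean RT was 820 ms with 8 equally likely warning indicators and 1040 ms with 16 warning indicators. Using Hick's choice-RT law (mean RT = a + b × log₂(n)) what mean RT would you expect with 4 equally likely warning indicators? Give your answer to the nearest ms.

600 ms

RT is linear in log₂ n, so two points fix the line:
  b = (1040 − 820) / (log₂ 16 − log₂ 8) = 220 / (4 − 3) = 220 ms/bit
  a = 820 − 220 × 3 = 160 ms
Then RT(4) = 160 + 220 × log₂ 4 = 160 + 220 × 2 ≈ 600.000 ms.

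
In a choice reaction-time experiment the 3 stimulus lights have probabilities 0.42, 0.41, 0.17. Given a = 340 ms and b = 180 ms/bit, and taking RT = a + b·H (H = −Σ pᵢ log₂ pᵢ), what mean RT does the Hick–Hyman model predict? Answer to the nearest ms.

H = 0.42·log₂(1/0.42) + 0.41·log₂(1/0.41) + 0.17·log₂(1/0.17) = 1.4876 bits.
RT = 340 + 180 × 1.4876 = 607.77 ms.

608 ms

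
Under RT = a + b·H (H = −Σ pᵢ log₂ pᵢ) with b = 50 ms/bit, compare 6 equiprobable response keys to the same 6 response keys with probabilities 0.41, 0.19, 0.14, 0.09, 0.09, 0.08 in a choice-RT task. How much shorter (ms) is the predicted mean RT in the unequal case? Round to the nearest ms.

14 ms

Equiprobable entropy H₀ = log₂ 6 = 2.5850 bits.
Skewed entropy H = −Σ pᵢ log₂ pᵢ = 2.2965 bits.
ΔRT = b·(H₀ − H) = 50 × 0.2884 = 14.42 ms.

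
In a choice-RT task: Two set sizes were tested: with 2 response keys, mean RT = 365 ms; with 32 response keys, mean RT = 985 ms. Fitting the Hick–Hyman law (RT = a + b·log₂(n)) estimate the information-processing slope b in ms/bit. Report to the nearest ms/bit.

Slope: b = (985 − 365) / (log₂ 32 − log₂ 2) = 620/4.0000 = 155 ms/bit.

155 ms/bit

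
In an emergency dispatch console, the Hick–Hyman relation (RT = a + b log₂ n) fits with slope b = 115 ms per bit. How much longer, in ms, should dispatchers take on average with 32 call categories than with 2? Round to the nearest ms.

The intercept a cancels: ΔRT = b·(log₂ n₂ − log₂ n₁) = b·log₂(n₂/n₁).
log₂(32) − log₂(2) = log₂(32/2) = log₂(16) = 4.
ΔRT = 115 × 4.0000 = 460.000 ms.

460 ms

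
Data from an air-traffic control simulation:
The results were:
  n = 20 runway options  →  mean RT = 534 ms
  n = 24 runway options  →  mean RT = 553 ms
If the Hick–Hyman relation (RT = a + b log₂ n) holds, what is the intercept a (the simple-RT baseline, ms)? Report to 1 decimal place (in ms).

221.8 ms

Slope: b = (553 − 534) / (log₂ 24 − log₂ 20) = 19/0.2630 = 72.234 ms/bit.
Intercept: a = 534 − 72.234·log₂(20) = 221.810 ms.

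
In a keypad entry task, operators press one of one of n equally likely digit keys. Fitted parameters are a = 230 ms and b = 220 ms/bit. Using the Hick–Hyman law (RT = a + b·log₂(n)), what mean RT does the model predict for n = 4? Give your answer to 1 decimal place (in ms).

log₂(4) = 2 bits, so RT = 230 + 220 × 2 ≈ 670.000 ms.

670.0 ms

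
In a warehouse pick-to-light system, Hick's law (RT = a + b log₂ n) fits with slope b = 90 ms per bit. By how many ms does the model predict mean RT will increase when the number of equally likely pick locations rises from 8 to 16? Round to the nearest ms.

90 ms

The intercept a cancels: ΔRT = b·(log₂ n₂ − log₂ n₁) = b·log₂(n₂/n₁).
log₂(16) − log₂(8) = log₂(16/8) = log₂(2) = 1.
ΔRT = 90 × 1.0000 = 90.000 ms.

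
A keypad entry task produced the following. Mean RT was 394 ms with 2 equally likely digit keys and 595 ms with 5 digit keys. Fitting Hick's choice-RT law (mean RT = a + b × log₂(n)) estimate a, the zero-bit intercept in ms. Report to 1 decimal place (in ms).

241.9 ms

Slope: b = (595 − 394) / (log₂ 5 − log₂ 2) = 201/1.3219 = 152.051 ms/bit.
a = RT₁ − b·log₂ n₁ = 394 − 152.051 × 1 = 241.949 ms.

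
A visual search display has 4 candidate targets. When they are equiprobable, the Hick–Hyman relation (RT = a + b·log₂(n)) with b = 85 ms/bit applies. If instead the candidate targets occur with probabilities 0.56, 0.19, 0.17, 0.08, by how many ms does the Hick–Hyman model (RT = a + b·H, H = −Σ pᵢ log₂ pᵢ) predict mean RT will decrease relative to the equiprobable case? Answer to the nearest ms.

30 ms

Equiprobable entropy H₀ = log₂ 4 = 2.0000 bits.
Skewed entropy H = −Σ pᵢ log₂ pᵢ = 1.6498 bits.
ΔRT = b·(H₀ − H) = 85 × 0.3502 = 29.77 ms.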